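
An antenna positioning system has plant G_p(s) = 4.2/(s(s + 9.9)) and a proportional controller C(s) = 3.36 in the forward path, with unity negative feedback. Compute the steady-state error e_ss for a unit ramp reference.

The loop has one pole at the origin (type 1). Velocity error constant K_v = lim_{s→0} s·C(s)G_p(s) = 3.36·4.2/9.9 = 1.425.
Steady-state error to a unit ramp: e_ss = 1/K_v = 0.702.

0.702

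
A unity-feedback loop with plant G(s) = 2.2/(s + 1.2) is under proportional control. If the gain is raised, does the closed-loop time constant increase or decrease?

decrease

Closed-loop pole is at s = −(1.2+K_p·2.2); larger K_p moves it further left, so τ = 1/(1.2+K_p·2.2) decreases.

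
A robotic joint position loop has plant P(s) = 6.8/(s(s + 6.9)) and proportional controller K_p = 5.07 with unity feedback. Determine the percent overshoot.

10.2%

From 1 + K_pP(s) = 0: s² + 6.9s + 34.48 = 0 ⇒ ω_n = 5.872, ζ = 0.5876.
%OS = 100·exp(−πζ/√(1−ζ²)) = 100·exp(−π·0.5876/√0.6548) = 10.2%.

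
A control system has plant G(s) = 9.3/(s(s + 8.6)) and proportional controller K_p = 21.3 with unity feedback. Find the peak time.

Closed-loop characteristic equation: s² + 8.6s + 198.1 = 0, so ω_n = 14.07 rad/s and ζ = 8.6/(2·14.07) = 0.3055.
Damped frequency ω_d = ω_n√(1−ζ²) = 13.4 rad/s, so peak time T_p = π/ω_d = 0.234 s.

T_p = 0.234 s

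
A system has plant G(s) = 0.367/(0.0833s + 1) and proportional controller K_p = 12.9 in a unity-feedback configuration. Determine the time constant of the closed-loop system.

Closed loop: T(s) = K_p·G/(1+K_p·G) = 4.734/(0.0833s + 1 + 4.734), with pole at s = −(1 + 4.734)/0.0833 = −68.84.
Closed-loop time constant τ = 1/68.84 = 0.0145 s.

τ = 0.0145 s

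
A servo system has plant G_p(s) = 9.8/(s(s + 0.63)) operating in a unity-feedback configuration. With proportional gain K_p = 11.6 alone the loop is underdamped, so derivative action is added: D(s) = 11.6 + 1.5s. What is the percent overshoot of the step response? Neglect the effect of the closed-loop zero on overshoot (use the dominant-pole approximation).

Forward path: (11.6 + 1.5s)·9.8/(s(s+0.63)). The closed-loop characteristic equation is s² + (0.63 + 9.8·1.5)s + 9.8·11.6 = 0.
That is s² + 15.33s + 113.7 = 0, so ω_n = 10.66 rad/s and ζ = 15.33/(2·10.66) = 0.7189.
%OS = 100·exp(−πζ/√(1−ζ²)) = 3.88%.

3.88%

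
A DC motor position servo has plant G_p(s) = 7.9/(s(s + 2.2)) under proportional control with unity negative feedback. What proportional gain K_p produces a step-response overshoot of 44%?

From %OS = 100·exp(−πζ/√(1−ζ²)) = 44%, ζ = −ln(0.44)/√(π²+ln²(0.44)) = 0.2528.
Characteristic equation s² + 2.2s + 7.9K_p = 0 gives ζ = 2.2/(2√(7.9K_p)).
Setting ζ = 0.2528: √(7.9K_p) = 2.2/(2·0.2528) = 4.351, so K_p = 18.93/7.9 = 2.4.

K_p = 2.4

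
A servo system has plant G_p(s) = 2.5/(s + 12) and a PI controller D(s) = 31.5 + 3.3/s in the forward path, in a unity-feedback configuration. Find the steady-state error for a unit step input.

The open loop D(s)G_p(s) has a pole at the origin (type 1), so the static position error constant is infinite and e_ss = 1/(1+∞) = 0.

0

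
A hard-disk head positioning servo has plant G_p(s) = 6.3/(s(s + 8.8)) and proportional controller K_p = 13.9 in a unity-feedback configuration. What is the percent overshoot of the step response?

18.8%

The closed-loop denominator s² + 8.8s + 87.57 gives ω_n = √87.57 = 9.358 and ζ = 8.8/(2ω_n) = 0.4702.
%OS = 100·exp(−πζ/√(1−ζ²)) = 100·exp(−π·0.4702/√0.7789) = 18.8%.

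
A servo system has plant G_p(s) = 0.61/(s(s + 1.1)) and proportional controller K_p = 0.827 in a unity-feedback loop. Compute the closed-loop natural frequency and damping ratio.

The closed-loop denominator is s(s+1.1) + 0.827·0.61 = s² + 1.1s + 0.5045.
So ω_n² = 0.5045 ⇒ ω_n = 0.7103 rad/s, and ζ = 1.1/(2ω_n) = 0.774.

ω_n = 0.71 rad/s, ζ = 0.774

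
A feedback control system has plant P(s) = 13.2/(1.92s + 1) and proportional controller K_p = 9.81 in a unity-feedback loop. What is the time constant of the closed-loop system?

Closed loop: T(s) = K_p·P/(1+K_p·P) = 129.5/(1.92s + 1 + 129.5), with pole at s = −(1 + 129.5)/1.92 = −67.96.
Closed-loop time constant τ = 1/67.96 = 0.0147 s.

τ = 0.0147 s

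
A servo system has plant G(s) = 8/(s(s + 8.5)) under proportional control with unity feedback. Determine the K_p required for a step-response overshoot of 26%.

K_p = 14.5

From %OS = 100·exp(−πζ/√(1−ζ²)) = 26%, ζ = −ln(0.26)/√(π²+ln²(0.26)) = 0.3941.
Characteristic equation s² + 8.5s + 8K_p = 0 gives ζ = 8.5/(2√(8K_p)).
Setting ζ = 0.3941: √(8K_p) = 8.5/(2·0.3941) = 10.78, so K_p = 116.3/8 = 14.5.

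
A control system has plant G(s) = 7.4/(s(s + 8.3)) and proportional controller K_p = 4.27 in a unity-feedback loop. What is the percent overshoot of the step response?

The closed-loop denominator s² + 8.3s + 31.6 gives ω_n = √31.6 = 5.621 and ζ = 8.3/(2ω_n) = 0.7383.
%OS = 100·exp(−πζ/√(1−ζ²)) = 100·exp(−π·0.7383/√0.4549) = 3.21%.

3.21%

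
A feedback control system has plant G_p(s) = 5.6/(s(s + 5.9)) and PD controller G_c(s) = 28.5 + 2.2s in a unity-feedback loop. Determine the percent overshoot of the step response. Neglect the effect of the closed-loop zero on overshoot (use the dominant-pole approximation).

Forward path: (28.5 + 2.2s)·5.6/(s(s+5.9)). The closed-loop characteristic equation is s² + (5.9 + 5.6·2.2)s + 5.6·28.5 = 0.
That is s² + 18.22s + 159.6 = 0, so ω_n = 12.63 rad/s and ζ = 18.22/(2·12.63) = 0.7211.
%OS = 100·exp(−πζ/√(1−ζ²)) = 3.8%.

3.8%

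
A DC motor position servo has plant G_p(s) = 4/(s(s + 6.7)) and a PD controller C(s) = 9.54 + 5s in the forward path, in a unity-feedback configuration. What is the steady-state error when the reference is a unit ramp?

The loop has one pole at the origin (type 1). Velocity error constant K_v = lim_{s→0} s·C(s)G_p(s) = 9.54·4/6.7 = 5.696.
Steady-state error to a unit ramp: e_ss = 1/K_v = 0.176.

0.176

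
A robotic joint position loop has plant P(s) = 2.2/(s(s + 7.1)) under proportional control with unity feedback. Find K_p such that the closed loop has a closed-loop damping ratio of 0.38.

K_p = 39.7

Closed-loop characteristic equation: s² + 7.1s + K_p·2.2 = 0.
So ω_n = √(2.2K_p) and 2ζω_n = 7.1, giving ζ = 7.1/(2√(2.2K_p)).
Setting ζ = 0.38: √(2.2K_p) = 7.1/(2·0.38) = 9.342, so K_p = 87.27/2.2 = 39.7.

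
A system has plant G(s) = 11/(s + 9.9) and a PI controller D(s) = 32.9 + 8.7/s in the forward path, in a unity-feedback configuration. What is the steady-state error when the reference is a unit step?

The open loop D(s)G(s) has a pole at the origin (type 1), so the static position error constant is infinite and e_ss = 1/(1+∞) = 0.

0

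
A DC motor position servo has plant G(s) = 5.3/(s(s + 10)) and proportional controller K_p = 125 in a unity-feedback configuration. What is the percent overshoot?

53.7%

From 1 + K_pG(s) = 0: s² + 10s + 662.5 = 0 ⇒ ω_n = 25.74, ζ = 0.1943.
%OS = 100·exp(−πζ/√(1−ζ²)) = 100·exp(−π·0.1943/√0.9623) = 53.7%.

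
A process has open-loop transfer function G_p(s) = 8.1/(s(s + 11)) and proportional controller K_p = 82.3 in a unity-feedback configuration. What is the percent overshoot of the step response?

50.4%

The closed-loop denominator s² + 11s + 666.6 gives ω_n = √666.6 = 25.82 and ζ = 11/(2ω_n) = 0.213.
%OS = 100·exp(−πζ/√(1−ζ²)) = 100·exp(−π·0.213/√0.9546) = 50.4%.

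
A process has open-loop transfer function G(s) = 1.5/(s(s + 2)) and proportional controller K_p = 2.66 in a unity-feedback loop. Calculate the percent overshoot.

From 1 + K_pG(s) = 0: s² + 2s + 3.99 = 0 ⇒ ω_n = 1.997, ζ = 0.5006.
%OS = 100·exp(−πζ/√(1−ζ²)) = 100·exp(−π·0.5006/√0.7494) = 16.3%.

16.3%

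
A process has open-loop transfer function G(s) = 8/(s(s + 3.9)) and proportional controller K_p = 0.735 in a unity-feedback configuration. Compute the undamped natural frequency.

ω_n = 2.42 rad/s

The closed-loop denominator is s(s+3.9) + 0.735·8 = s² + 3.9s + 5.88.
So ω_n² = 5.88 ⇒ ω_n = 2.425 rad/s, and ζ = 3.9/(2ω_n) = 0.804.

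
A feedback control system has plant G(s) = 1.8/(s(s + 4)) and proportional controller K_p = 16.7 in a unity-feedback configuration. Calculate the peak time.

The closed-loop denominator s² + 4s + 30.06 gives ω_n = √30.06 = 5.483 and ζ = 4/(2ω_n) = 0.3648.
Damped frequency ω_d = ω_n√(1−ζ²) = 5.105 rad/s, so peak time T_p = π/ω_d = 0.615 s.

T_p = 0.615 s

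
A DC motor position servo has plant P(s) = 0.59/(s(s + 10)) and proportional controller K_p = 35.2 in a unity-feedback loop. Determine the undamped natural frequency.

ω_n = 4.56 rad/s

1 + K_p·P(s) = 0 gives s² + 10s + 20.77 = 0.
So ω_n² = 20.77 ⇒ ω_n = 4.557 rad/s, and ζ = 10/(2ω_n) = 1.1.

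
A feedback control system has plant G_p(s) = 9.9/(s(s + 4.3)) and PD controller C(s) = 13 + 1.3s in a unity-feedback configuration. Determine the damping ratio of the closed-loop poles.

ζ = 0.757

Forward path: (13 + 1.3s)·9.9/(s(s+4.3)). The closed-loop characteristic equation is s² + (4.3 + 9.9·1.3)s + 9.9·13 = 0.
That is s² + 17.17s + 128.7 = 0, so ω_n = 11.34 rad/s and ζ = 17.17/(2·11.34) = 0.7567.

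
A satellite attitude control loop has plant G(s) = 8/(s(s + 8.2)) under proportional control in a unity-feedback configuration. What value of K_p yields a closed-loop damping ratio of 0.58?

K_p = 6.25

Closed-loop characteristic equation: s² + 8.2s + K_p·8 = 0.
So ω_n = √(8K_p) and 2ζω_n = 8.2, giving ζ = 8.2/(2√(8K_p)).
Setting ζ = 0.58: √(8K_p) = 8.2/(2·0.58) = 7.069, so K_p = 49.97/8 = 6.25.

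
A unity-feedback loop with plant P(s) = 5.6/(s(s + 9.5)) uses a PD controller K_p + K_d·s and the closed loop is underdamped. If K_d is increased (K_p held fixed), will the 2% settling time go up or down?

Characteristic equation s² + (9.5 + 5.6K_d)s + 5.6K_p = 0: raising K_d increases ζω_n = (9.5+5.6K_d)/2 while the loop stays underdamped, so T_s ≈ 4/(ζω_n) decreases.

decrease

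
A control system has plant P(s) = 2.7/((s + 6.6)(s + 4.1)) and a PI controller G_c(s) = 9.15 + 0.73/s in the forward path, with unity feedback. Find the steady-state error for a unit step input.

0

The open loop G_c(s)P(s) has a pole at the origin (type 1), so the static position error constant is infinite and e_ss = 1/(1+∞) = 0.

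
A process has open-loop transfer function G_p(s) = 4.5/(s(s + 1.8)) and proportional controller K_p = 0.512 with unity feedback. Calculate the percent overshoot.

Closed-loop characteristic equation: s² + 1.8s + 2.304 = 0, so ω_n = 1.518 rad/s and ζ = 1.8/(2·1.518) = 0.5929.
%OS = 100·exp(−πζ/√(1−ζ²)) = 100·exp(−π·0.5929/√0.6484) = 9.89%.

9.89%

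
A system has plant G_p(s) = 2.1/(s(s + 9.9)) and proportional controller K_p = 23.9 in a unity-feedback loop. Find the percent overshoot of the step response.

From 1 + K_pG_p(s) = 0: s² + 9.9s + 50.19 = 0 ⇒ ω_n = 7.084, ζ = 0.6987.
%OS = 100·exp(−πζ/√(1−ζ²)) = 100·exp(−π·0.6987/√0.5118) = 4.65%.

4.65%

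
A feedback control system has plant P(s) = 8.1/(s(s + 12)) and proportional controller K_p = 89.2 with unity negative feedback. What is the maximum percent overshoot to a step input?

The closed-loop denominator s² + 12s + 722.5 gives ω_n = √722.5 = 26.88 and ζ = 12/(2ω_n) = 0.2232.
%OS = 100·exp(−πζ/√(1−ζ²)) = 100·exp(−π·0.2232/√0.9502) = 48.7%.

48.7%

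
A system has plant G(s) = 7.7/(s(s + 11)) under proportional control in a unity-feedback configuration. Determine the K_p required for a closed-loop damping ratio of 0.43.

K_p = 21.2

Closed-loop characteristic equation: s² + 11s + K_p·7.7 = 0.
So ω_n = √(7.7K_p) and 2ζω_n = 11, giving ζ = 11/(2√(7.7K_p)).
Setting ζ = 0.43: √(7.7K_p) = 11/(2·0.43) = 12.79, so K_p = 163.6/7.7 = 21.2.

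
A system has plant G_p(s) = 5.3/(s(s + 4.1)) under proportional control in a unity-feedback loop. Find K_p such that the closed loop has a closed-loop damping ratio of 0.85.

Closed-loop characteristic equation: s² + 4.1s + K_p·5.3 = 0.
So ω_n = √(5.3K_p) and 2ζω_n = 4.1, giving ζ = 4.1/(2√(5.3K_p)).
Setting ζ = 0.85: √(5.3K_p) = 4.1/(2·0.85) = 2.412, so K_p = 5.817/5.3 = 1.1.

K_p = 1.1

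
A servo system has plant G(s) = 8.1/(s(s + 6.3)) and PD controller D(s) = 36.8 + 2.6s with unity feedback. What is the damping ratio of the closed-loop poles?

Forward path: (36.8 + 2.6s)·8.1/(s(s+6.3)). The closed-loop characteristic equation is s² + (6.3 + 8.1·2.6)s + 8.1·36.8 = 0.
That is s² + 27.36s + 298.1 = 0, so ω_n = 17.26 rad/s and ζ = 27.36/(2·17.26) = 0.7924.

ζ = 0.792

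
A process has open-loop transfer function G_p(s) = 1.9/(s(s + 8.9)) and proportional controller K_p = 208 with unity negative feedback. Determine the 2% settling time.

T_s ≈ 0.899 s

The closed-loop denominator s² + 8.9s + 395.2 gives ω_n = √395.2 = 19.88 and ζ = 8.9/(2ω_n) = 0.2238.
2% settling time T_s ≈ 4/(ζω_n) = 4/4.45 = 0.899 s.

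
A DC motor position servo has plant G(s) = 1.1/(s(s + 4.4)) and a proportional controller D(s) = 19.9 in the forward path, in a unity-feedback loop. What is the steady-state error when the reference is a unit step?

The open loop D(s)G(s) has a pole at the origin (type 1), so the static position error constant is infinite and e_ss = 1/(1+∞) = 0.

0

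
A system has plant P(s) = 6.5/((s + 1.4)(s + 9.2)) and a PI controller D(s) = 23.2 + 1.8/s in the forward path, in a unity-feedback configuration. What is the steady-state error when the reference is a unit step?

0

The open loop D(s)P(s) has a pole at the origin (type 1), so the static position error constant is infinite and e_ss = 1/(1+∞) = 0.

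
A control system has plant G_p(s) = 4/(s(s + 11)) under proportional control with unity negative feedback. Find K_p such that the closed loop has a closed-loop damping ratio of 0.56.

Closed-loop characteristic equation: s² + 11s + K_p·4 = 0.
So ω_n = √(4K_p) and 2ζω_n = 11, giving ζ = 11/(2√(4K_p)).
Setting ζ = 0.56: √(4K_p) = 11/(2·0.56) = 9.821, so K_p = 96.46/4 = 24.1.

K_p = 24.1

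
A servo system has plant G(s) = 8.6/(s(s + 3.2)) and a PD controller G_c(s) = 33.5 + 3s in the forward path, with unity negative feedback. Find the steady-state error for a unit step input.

The open loop G_c(s)G(s) has a pole at the origin (type 1), so the static position error constant is infinite and e_ss = 1/(1+∞) = 0.

0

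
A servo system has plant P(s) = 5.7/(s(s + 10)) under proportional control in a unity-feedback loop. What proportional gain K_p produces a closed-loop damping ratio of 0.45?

Closed-loop characteristic equation: s² + 10s + K_p·5.7 = 0.
So ω_n = √(5.7K_p) and 2ζω_n = 10, giving ζ = 10/(2√(5.7K_p)).
Setting ζ = 0.45: √(5.7K_p) = 10/(2·0.45) = 11.11, so K_p = 123.5/5.7 = 21.7.

K_p = 21.7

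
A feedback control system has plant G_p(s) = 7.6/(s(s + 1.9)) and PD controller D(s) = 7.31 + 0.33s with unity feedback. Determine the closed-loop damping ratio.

ζ = 0.296

Forward path: (7.31 + 0.33s)·7.6/(s(s+1.9)). The closed-loop characteristic equation is s² + (1.9 + 7.6·0.33)s + 7.6·7.31 = 0.
That is s² + 4.408s + 55.56 = 0, so ω_n = 7.454 rad/s and ζ = 4.408/(2·7.454) = 0.2957.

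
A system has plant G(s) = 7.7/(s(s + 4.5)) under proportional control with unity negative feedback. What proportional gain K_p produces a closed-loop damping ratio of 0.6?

K_p = 1.83

Closed-loop characteristic equation: s² + 4.5s + K_p·7.7 = 0.
So ω_n = √(7.7K_p) and 2ζω_n = 4.5, giving ζ = 4.5/(2√(7.7K_p)).
Setting ζ = 0.6: √(7.7K_p) = 4.5/(2·0.6) = 3.75, so K_p = 14.06/7.7 = 1.83.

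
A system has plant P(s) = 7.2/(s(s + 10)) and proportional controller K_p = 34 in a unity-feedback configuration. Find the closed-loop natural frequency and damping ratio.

With unity feedback the closed-loop characteristic equation is s² + 10s + 34·7.2 = s² + 10s + 244.8 = 0.
So ω_n² = 244.8 ⇒ ω_n = 15.65 rad/s, and ζ = 10/(2ω_n) = 0.32.

ω_n = 15.6 rad/s, ζ = 0.32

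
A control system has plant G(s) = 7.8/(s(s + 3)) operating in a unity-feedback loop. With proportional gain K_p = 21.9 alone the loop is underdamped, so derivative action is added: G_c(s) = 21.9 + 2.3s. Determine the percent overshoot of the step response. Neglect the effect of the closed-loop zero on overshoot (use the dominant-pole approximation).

Forward path: (21.9 + 2.3s)·7.8/(s(s+3)). The closed-loop characteristic equation is s² + (3 + 7.8·2.3)s + 7.8·21.9 = 0.
That is s² + 20.94s + 170.8 = 0, so ω_n = 13.07 rad/s and ζ = 20.94/(2·13.07) = 0.8011.
%OS = 100·exp(−πζ/√(1−ζ²)) = 1.49%.

1.49%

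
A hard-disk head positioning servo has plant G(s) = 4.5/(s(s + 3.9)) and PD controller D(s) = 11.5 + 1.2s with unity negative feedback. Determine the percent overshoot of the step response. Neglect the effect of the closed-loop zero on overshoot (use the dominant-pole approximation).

Forward path: (11.5 + 1.2s)·4.5/(s(s+3.9)). The closed-loop characteristic equation is s² + (3.9 + 4.5·1.2)s + 4.5·11.5 = 0.
That is s² + 9.3s + 51.75 = 0, so ω_n = 7.194 rad/s and ζ = 9.3/(2·7.194) = 0.6464.
%OS = 100·exp(−πζ/√(1−ζ²)) = 6.98%.

6.98%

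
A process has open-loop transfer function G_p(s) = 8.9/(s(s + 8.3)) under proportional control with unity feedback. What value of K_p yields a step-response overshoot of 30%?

From %OS = 100·exp(−πζ/√(1−ζ²)) = 30%, ζ = −ln(0.3)/√(π²+ln²(0.3)) = 0.3579.
Characteristic equation s² + 8.3s + 8.9K_p = 0 gives ζ = 8.3/(2√(8.9K_p)).
Setting ζ = 0.3579: √(8.9K_p) = 8.3/(2·0.3579) = 11.6, so K_p = 134.5/8.9 = 15.1.

K_p = 15.1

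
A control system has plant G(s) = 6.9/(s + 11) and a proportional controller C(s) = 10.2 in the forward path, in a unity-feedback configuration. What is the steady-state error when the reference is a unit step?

0.135

The loop is type 0. Static position error constant K_pos = C(0)·G(0) = 10.2·0.6273 = 6.398.
Steady-state error to a unit step: e_ss = 1/(1+K_pos) = 1/7.398 = 0.135.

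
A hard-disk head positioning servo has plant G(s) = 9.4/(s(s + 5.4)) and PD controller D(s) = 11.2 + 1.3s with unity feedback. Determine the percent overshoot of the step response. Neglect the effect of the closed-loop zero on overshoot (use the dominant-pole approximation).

0.518%

Forward path: (11.2 + 1.3s)·9.4/(s(s+5.4)). The closed-loop characteristic equation is s² + (5.4 + 9.4·1.3)s + 9.4·11.2 = 0.
That is s² + 17.62s + 105.3 = 0, so ω_n = 10.26 rad/s and ζ = 17.62/(2·10.26) = 0.8586.
%OS = 100·exp(−πζ/√(1−ζ²)) = 0.518%.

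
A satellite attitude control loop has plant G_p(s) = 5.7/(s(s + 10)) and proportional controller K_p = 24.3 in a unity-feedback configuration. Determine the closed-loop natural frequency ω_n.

The closed-loop denominator is s(s+10) + 24.3·5.7 = s² + 10s + 138.5.
So ω_n² = 138.5 ⇒ ω_n = 11.77 rad/s, and ζ = 10/(2ω_n) = 0.425.

ω_n = 11.8 rad/s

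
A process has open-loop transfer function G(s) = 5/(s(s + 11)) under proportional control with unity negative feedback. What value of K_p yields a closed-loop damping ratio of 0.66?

Closed-loop characteristic equation: s² + 11s + K_p·5 = 0.
So ω_n = √(5K_p) and 2ζω_n = 11, giving ζ = 11/(2√(5K_p)).
Setting ζ = 0.66: √(5K_p) = 11/(2·0.66) = 8.333, so K_p = 69.44/5 = 13.9.

K_p = 13.9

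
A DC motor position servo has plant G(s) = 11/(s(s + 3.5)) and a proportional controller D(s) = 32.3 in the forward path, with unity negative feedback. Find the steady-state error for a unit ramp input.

0.00985

The loop has one pole at the origin (type 1). Velocity error constant K_v = lim_{s→0} s·D(s)G(s) = 32.3·11/3.5 = 101.5.
Steady-state error to a unit ramp: e_ss = 1/K_v = 0.00985.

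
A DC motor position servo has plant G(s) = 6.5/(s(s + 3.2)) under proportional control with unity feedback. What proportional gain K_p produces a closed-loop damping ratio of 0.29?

K_p = 4.68

Closed-loop characteristic equation: s² + 3.2s + K_p·6.5 = 0.
So ω_n = √(6.5K_p) and 2ζω_n = 3.2, giving ζ = 3.2/(2√(6.5K_p)).
Setting ζ = 0.29: √(6.5K_p) = 3.2/(2·0.29) = 5.517, so K_p = 30.44/6.5 = 4.68.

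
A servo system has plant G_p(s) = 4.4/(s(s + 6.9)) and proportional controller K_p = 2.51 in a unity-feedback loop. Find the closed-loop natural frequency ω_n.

The closed-loop denominator is s(s+6.9) + 2.51·4.4 = s² + 6.9s + 11.04.
Matching s² + 2ζω_n s + ω_n²: ω_n = √11.04 = 3.323 rad/s and 2ζω_n = 6.9, so ζ = 6.9/(2·3.323) = 1.04.

ω_n = 3.32 rad/s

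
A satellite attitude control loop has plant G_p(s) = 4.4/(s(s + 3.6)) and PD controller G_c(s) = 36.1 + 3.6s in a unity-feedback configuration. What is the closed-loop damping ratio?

ζ = 0.771

Forward path: (36.1 + 3.6s)·4.4/(s(s+3.6)). The closed-loop characteristic equation is s² + (3.6 + 4.4·3.6)s + 4.4·36.1 = 0.
That is s² + 19.44s + 158.8 = 0, so ω_n = 12.6 rad/s and ζ = 19.44/(2·12.6) = 0.7712.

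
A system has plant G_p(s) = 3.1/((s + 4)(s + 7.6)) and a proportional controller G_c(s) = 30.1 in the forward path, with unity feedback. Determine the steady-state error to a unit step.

The loop is type 0. Static position error constant K_pos = G_c(0)·G_p(0) = 30.1·0.102 = 3.069.
Steady-state error to a unit step: e_ss = 1/(1+K_pos) = 1/4.069 = 0.246.

0.246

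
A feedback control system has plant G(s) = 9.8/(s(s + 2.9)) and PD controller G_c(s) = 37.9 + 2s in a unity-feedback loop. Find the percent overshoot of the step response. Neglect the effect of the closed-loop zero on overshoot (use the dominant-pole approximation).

10.4%

Forward path: (37.9 + 2s)·9.8/(s(s+2.9)). The closed-loop characteristic equation is s² + (2.9 + 9.8·2)s + 9.8·37.9 = 0.
That is s² + 22.5s + 371.4 = 0, so ω_n = 19.27 rad/s and ζ = 22.5/(2·19.27) = 0.5837.
%OS = 100·exp(−πζ/√(1−ζ²)) = 10.4%.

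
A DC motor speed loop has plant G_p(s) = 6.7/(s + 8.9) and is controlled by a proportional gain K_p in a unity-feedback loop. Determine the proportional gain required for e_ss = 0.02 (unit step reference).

K_p = 65.1

For a type-0 loop with proportional control, e_ss = 1/(1 + K_p·G_p(0)).
G_p(0) = 0.7528. Require 1/(1 + K_p·0.7528) = 0.02, so 1 + 0.7528·K_p = 50.
K_p = (50 − 1)/0.7528 = 65.1.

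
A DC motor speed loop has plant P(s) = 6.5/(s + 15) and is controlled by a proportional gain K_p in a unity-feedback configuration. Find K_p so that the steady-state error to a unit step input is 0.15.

The loop is type 0, so e_ss(step) = 1/(1 + K_pos) with K_pos = K_p·P(0).
P(0) = 0.4333. Require 1/(1 + K_p·0.4333) = 0.15, so 1 + 0.4333·K_p = 6.667.
K_p = (6.667 − 1)/0.4333 = 13.1.

K_p = 13.1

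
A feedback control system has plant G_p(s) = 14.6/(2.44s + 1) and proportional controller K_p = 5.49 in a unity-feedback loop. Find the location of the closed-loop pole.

s = -33.26

Closed loop: T(s) = K_p·G_p/(1+K_p·G_p) = 80.15/(2.44s + 1 + 80.15), with pole at s = −(1 + 80.15)/2.44 = −33.26.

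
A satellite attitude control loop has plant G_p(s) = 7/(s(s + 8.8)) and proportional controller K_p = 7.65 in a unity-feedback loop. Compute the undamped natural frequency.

ω_n = 7.32 rad/s

1 + K_p·G_p(s) = 0 gives s² + 8.8s + 53.55 = 0.
Matching s² + 2ζω_n s + ω_n²: ω_n = √53.55 = 7.318 rad/s and 2ζω_n = 8.8, so ζ = 8.8/(2·7.318) = 0.601.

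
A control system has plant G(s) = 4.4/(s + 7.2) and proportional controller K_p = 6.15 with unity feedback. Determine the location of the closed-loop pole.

Closed-loop transfer function: T(s) = K_p·G(s)/(1 + K_p·G(s)) = 27.06/(s + 7.2 + 27.06) = 27.06/(s + 34.26).
The closed-loop pole is at s = −34.26.

s = -34.26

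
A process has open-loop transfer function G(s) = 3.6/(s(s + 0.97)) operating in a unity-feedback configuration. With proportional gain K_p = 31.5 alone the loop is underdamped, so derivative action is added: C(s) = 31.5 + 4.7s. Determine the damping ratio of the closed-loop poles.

Forward path: (31.5 + 4.7s)·3.6/(s(s+0.97)). The closed-loop characteristic equation is s² + (0.97 + 3.6·4.7)s + 3.6·31.5 = 0.
That is s² + 17.89s + 113.4 = 0, so ω_n = 10.65 rad/s and ζ = 17.89/(2·10.65) = 0.84.

ζ = 0.84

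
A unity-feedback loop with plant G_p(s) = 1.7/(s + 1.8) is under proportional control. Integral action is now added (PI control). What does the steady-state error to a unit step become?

The integrator makes K_pos = lim_{s→0} C(s)G(s) infinite, so e_ss = 1/(1+K_pos) = 0.

0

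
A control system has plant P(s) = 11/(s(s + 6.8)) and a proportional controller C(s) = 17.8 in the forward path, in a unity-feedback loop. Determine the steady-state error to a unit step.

The open loop C(s)P(s) has a pole at the origin (type 1), so the static position error constant is infinite and e_ss = 1/(1+∞) = 0.

0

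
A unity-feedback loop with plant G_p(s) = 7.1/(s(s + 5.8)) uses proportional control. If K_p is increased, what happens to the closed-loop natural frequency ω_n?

ω_n = √(7.1·K_p), which grows with K_p.

increase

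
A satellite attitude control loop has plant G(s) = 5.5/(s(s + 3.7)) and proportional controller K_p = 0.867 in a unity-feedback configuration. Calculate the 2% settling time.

From 1 + K_pG(s) = 0: s² + 3.7s + 4.768 = 0 ⇒ ω_n = 2.184, ζ = 0.8472.
2% settling time T_s ≈ 4/(ζω_n) = 4/1.85 = 2.16 s.

T_s ≈ 2.16 s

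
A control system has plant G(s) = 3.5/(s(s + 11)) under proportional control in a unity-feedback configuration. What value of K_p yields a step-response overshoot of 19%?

K_p = 39.6

From %OS = 100·exp(−πζ/√(1−ζ²)) = 19%, ζ = −ln(0.19)/√(π²+ln²(0.19)) = 0.4673.
Characteristic equation s² + 11s + 3.5K_p = 0 gives ζ = 11/(2√(3.5K_p)).
Setting ζ = 0.4673: √(3.5K_p) = 11/(2·0.4673) = 11.77, so K_p = 138.5/3.5 = 39.6.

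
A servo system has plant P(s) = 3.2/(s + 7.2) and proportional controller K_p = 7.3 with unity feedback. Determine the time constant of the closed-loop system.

τ = 0.0327 s

Closed-loop transfer function: T(s) = K_p·P(s)/(1 + K_p·P(s)) = 23.36/(s + 7.2 + 23.36) = 23.36/(s + 30.56).
Time constant τ = 1/30.56 = 0.0327 s.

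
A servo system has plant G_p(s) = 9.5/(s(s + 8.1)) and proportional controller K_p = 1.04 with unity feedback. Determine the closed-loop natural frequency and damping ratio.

1 + K_p·G_p(s) = 0 gives s² + 8.1s + 9.88 = 0.
Matching s² + 2ζω_n s + ω_n²: ω_n = √9.88 = 3.143 rad/s and 2ζω_n = 8.1, so ζ = 8.1/(2·3.143) = 1.29.

ω_n = 3.14 rad/s, ζ = 1.29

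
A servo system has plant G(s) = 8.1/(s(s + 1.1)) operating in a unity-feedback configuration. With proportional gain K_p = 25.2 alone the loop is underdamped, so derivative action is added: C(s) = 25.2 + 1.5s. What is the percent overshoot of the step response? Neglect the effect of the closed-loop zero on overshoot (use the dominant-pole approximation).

19.3%

Forward path: (25.2 + 1.5s)·8.1/(s(s+1.1)). The closed-loop characteristic equation is s² + (1.1 + 8.1·1.5)s + 8.1·25.2 = 0.
That is s² + 13.25s + 204.1 = 0, so ω_n = 14.29 rad/s and ζ = 13.25/(2·14.29) = 0.4637.
%OS = 100·exp(−πζ/√(1−ζ²)) = 19.3%.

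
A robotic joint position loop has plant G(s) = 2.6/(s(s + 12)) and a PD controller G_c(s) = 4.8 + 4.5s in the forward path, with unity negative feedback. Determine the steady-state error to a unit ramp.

The loop has one pole at the origin (type 1). Velocity error constant K_v = lim_{s→0} s·G_c(s)G(s) = 4.8·2.6/12 = 1.04.
Steady-state error to a unit ramp: e_ss = 1/K_v = 0.962.

0.962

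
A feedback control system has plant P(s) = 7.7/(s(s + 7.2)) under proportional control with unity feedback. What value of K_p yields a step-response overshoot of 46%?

K_p = 29.2

From %OS = 100·exp(−πζ/√(1−ζ²)) = 46%, ζ = −ln(0.46)/√(π²+ln²(0.46)) = 0.24.
Characteristic equation s² + 7.2s + 7.7K_p = 0 gives ζ = 7.2/(2√(7.7K_p)).
Setting ζ = 0.24: √(7.7K_p) = 7.2/(2·0.24) = 15, so K_p = 225.1/7.7 = 29.2.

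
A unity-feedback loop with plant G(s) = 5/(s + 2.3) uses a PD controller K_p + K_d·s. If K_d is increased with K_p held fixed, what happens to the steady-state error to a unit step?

unchanged

At s = 0 the derivative term contributes nothing: C(0) = K_p regardless of K_d, so K_pos = K_p·G(0) and e_ss are unchanged.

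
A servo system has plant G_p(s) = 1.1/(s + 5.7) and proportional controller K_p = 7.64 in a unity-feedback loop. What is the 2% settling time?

Closed-loop transfer function: T(s) = K_p·G_p(s)/(1 + K_p·G_p(s)) = 8.404/(s + 5.7 + 8.404) = 8.404/(s + 14.1).
Time constant τ = 1/14.1 = 0.0709 s, so the 2% settling time is about 4τ = 0.284 s.

T_s ≈ 0.284 s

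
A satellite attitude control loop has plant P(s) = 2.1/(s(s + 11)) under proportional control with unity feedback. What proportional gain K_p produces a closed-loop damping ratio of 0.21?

Closed-loop characteristic equation: s² + 11s + K_p·2.1 = 0.
So ω_n = √(2.1K_p) and 2ζω_n = 11, giving ζ = 11/(2√(2.1K_p)).
Setting ζ = 0.21: √(2.1K_p) = 11/(2·0.21) = 26.19, so K_p = 685.9/2.1 = 327.

K_p = 327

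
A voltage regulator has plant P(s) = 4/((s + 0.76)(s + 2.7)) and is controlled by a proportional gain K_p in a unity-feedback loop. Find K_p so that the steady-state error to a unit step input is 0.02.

The loop is type 0, so e_ss(step) = 1/(1 + K_pos) with K_pos = K_p·P(0).
P(0) = 1.949. Require 1/(1 + K_p·1.949) = 0.02, so 1 + 1.949·K_p = 50.
K_p = (50 − 1)/1.949 = 25.1.

K_p = 25.1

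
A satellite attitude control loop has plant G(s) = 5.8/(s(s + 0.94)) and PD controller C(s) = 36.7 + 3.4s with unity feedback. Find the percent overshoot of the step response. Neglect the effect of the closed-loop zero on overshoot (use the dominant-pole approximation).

Forward path: (36.7 + 3.4s)·5.8/(s(s+0.94)). The closed-loop characteristic equation is s² + (0.94 + 5.8·3.4)s + 5.8·36.7 = 0.
That is s² + 20.66s + 212.9 = 0, so ω_n = 14.59 rad/s and ζ = 20.66/(2·14.59) = 0.708.
%OS = 100·exp(−πζ/√(1−ζ²)) = 4.29%.

4.29%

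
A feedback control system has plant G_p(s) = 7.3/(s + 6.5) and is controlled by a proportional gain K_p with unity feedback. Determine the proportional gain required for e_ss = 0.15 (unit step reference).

The loop is type 0, so e_ss(step) = 1/(1 + K_pos) with K_pos = K_p·G_p(0).
G_p(0) = 1.123. Require 1/(1 + K_p·1.123) = 0.15, so 1 + 1.123·K_p = 6.667.
K_p = (6.667 − 1)/1.123 = 5.05.

K_p = 5.05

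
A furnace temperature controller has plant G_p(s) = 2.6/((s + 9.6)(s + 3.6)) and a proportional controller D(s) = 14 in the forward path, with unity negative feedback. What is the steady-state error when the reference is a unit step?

The loop is type 0. Static position error constant K_pos = D(0)·G_p(0) = 14·0.07523 = 1.053.
Steady-state error to a unit step: e_ss = 1/(1+K_pos) = 1/2.053 = 0.487.

0.487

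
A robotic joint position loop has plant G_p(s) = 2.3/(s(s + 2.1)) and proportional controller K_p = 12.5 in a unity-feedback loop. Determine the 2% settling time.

T_s ≈ 3.81 s

From 1 + K_pG_p(s) = 0: s² + 2.1s + 28.75 = 0 ⇒ ω_n = 5.362, ζ = 0.1958.
2% settling time T_s ≈ 4/(ζω_n) = 4/1.05 = 3.81 s.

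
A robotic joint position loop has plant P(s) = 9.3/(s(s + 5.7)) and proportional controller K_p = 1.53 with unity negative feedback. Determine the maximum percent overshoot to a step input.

2.67%

From 1 + K_pP(s) = 0: s² + 5.7s + 14.23 = 0 ⇒ ω_n = 3.772, ζ = 0.7555.
%OS = 100·exp(−πζ/√(1−ζ²)) = 100·exp(−π·0.7555/√0.4292) = 2.67%.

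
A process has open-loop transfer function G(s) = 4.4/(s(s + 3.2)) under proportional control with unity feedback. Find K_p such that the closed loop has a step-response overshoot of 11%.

From %OS = 100·exp(−πζ/√(1−ζ²)) = 11%, ζ = −ln(0.11)/√(π²+ln²(0.11)) = 0.5749.
Characteristic equation s² + 3.2s + 4.4K_p = 0 gives ζ = 3.2/(2√(4.4K_p)).
Setting ζ = 0.5749: √(4.4K_p) = 3.2/(2·0.5749) = 2.783, so K_p = 7.746/4.4 = 1.76.

K_p = 1.76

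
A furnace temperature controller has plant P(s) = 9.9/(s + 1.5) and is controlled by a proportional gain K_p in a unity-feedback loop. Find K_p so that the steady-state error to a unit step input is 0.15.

K_p = 0.859

The loop is type 0, so e_ss(step) = 1/(1 + K_pos) with K_pos = K_p·P(0).
P(0) = 6.6. Require 1/(1 + K_p·6.6) = 0.15, so 1 + 6.6·K_p = 6.667.
K_p = (6.667 − 1)/6.6 = 0.859.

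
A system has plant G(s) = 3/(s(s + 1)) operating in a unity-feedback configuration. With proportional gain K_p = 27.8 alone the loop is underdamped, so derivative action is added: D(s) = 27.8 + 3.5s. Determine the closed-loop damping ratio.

ζ = 0.63

Forward path: (27.8 + 3.5s)·3/(s(s+1)). The closed-loop characteristic equation is s² + (1 + 3·3.5)s + 3·27.8 = 0.
That is s² + 11.5s + 83.4 = 0, so ω_n = 9.132 rad/s and ζ = 11.5/(2·9.132) = 0.6296.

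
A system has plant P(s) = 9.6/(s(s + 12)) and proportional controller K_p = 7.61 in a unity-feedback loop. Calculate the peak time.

T_p = 0.516 s

From 1 + K_pP(s) = 0: s² + 12s + 73.06 = 0 ⇒ ω_n = 8.547, ζ = 0.702.
Damped frequency ω_d = ω_n√(1−ζ²) = 6.087 rad/s, so peak time T_p = π/ω_d = 0.516 s.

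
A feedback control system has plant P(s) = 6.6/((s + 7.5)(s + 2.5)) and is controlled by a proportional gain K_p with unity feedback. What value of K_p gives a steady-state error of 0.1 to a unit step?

Steady-state error for a unit step on this type-0 loop is 1/(1 + K_p·P(0)).
P(0) = 0.352. Require 1/(1 + K_p·0.352) = 0.1, so 1 + 0.352·K_p = 10.
K_p = (10 − 1)/0.352 = 25.6.

K_p = 25.6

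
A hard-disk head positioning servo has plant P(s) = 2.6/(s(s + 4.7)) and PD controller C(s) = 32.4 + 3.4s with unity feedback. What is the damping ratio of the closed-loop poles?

ζ = 0.738

Forward path: (32.4 + 3.4s)·2.6/(s(s+4.7)). The closed-loop characteristic equation is s² + (4.7 + 2.6·3.4)s + 2.6·32.4 = 0.
That is s² + 13.54s + 84.24 = 0, so ω_n = 9.178 rad/s and ζ = 13.54/(2·9.178) = 0.7376.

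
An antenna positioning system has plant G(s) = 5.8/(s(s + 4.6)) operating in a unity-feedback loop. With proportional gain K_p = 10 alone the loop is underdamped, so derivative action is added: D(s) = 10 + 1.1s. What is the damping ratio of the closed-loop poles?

Forward path: (10 + 1.1s)·5.8/(s(s+4.6)). The closed-loop characteristic equation is s² + (4.6 + 5.8·1.1)s + 5.8·10 = 0.
That is s² + 10.98s + 58 = 0, so ω_n = 7.616 rad/s and ζ = 10.98/(2·7.616) = 0.7209.

ζ = 0.721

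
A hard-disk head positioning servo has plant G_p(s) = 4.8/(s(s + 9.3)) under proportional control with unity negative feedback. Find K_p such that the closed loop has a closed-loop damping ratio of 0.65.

K_p = 10.7

Closed-loop characteristic equation: s² + 9.3s + K_p·4.8 = 0.
So ω_n = √(4.8K_p) and 2ζω_n = 9.3, giving ζ = 9.3/(2√(4.8K_p)).
Setting ζ = 0.65: √(4.8K_p) = 9.3/(2·0.65) = 7.154, so K_p = 51.18/4.8 = 10.7.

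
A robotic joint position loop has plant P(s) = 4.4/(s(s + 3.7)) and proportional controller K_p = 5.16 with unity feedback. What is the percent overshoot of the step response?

From 1 + K_pP(s) = 0: s² + 3.7s + 22.7 = 0 ⇒ ω_n = 4.765, ζ = 0.3883.
%OS = 100·exp(−πζ/√(1−ζ²)) = 100·exp(−π·0.3883/√0.8493) = 26.6%.

26.6%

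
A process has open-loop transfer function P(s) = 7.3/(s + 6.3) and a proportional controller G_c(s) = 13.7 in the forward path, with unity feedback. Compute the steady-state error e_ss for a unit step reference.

The loop is type 0. Static position error constant K_pos = G_c(0)·P(0) = 13.7·1.159 = 15.87.
Steady-state error to a unit step: e_ss = 1/(1+K_pos) = 1/16.87 = 0.0593.

0.0593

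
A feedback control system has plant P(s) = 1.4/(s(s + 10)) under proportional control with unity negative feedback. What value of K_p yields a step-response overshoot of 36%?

From %OS = 100·exp(−πζ/√(1−ζ²)) = 36%, ζ = −ln(0.36)/√(π²+ln²(0.36)) = 0.3093.
Characteristic equation s² + 10s + 1.4K_p = 0 gives ζ = 10/(2√(1.4K_p)).
Setting ζ = 0.3093: √(1.4K_p) = 10/(2·0.3093) = 16.17, so K_p = 261.4/1.4 = 187.

K_p = 187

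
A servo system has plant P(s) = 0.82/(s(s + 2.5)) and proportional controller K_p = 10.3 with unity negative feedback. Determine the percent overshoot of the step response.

From 1 + K_pP(s) = 0: s² + 2.5s + 8.446 = 0 ⇒ ω_n = 2.906, ζ = 0.4301.
%OS = 100·exp(−πζ/√(1−ζ²)) = 100·exp(−π·0.4301/√0.815) = 22.4%.

22.4%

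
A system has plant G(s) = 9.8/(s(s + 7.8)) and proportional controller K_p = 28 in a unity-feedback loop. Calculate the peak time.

From 1 + K_pG(s) = 0: s² + 7.8s + 274.4 = 0 ⇒ ω_n = 16.57, ζ = 0.2354.
Damped frequency ω_d = ω_n√(1−ζ²) = 16.1 rad/s, so peak time T_p = π/ω_d = 0.195 s.

T_p = 0.195 s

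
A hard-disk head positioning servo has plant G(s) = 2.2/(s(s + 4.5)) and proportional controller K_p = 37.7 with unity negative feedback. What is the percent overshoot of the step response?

44.9%

From 1 + K_pG(s) = 0: s² + 4.5s + 82.94 = 0 ⇒ ω_n = 9.107, ζ = 0.2471.
%OS = 100·exp(−πζ/√(1−ζ²)) = 100·exp(−π·0.2471/√0.939) = 44.9%.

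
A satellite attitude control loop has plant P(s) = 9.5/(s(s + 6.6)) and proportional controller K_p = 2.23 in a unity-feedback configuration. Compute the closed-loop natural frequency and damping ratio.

ω_n = 4.6 rad/s, ζ = 0.717

The closed-loop denominator is s(s+6.6) + 2.23·9.5 = s² + 6.6s + 21.18.
So ω_n² = 21.18 ⇒ ω_n = 4.603 rad/s, and ζ = 6.6/(2ω_n) = 0.717.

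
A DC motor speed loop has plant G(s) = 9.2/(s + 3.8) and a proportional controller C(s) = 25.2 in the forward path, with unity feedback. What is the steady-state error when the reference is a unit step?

The loop is type 0. Static position error constant K_pos = C(0)·G(0) = 25.2·2.421 = 61.01.
Steady-state error to a unit step: e_ss = 1/(1+K_pos) = 1/62.01 = 0.0161.

0.0161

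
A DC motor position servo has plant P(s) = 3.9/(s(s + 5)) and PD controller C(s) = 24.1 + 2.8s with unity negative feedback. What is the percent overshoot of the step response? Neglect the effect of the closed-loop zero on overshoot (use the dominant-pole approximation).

Forward path: (24.1 + 2.8s)·3.9/(s(s+5)). The closed-loop characteristic equation is s² + (5 + 3.9·2.8)s + 3.9·24.1 = 0.
That is s² + 15.92s + 93.99 = 0, so ω_n = 9.695 rad/s and ζ = 15.92/(2·9.695) = 0.8211.
%OS = 100·exp(−πζ/√(1−ζ²)) = 1.09%.

1.09%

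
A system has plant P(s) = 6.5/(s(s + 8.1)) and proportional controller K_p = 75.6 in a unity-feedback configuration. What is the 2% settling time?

T_s ≈ 0.988 s

The closed-loop denominator s² + 8.1s + 491.4 gives ω_n = √491.4 = 22.17 and ζ = 8.1/(2ω_n) = 0.1827.
2% settling time T_s ≈ 4/(ζω_n) = 4/4.05 = 0.988 s.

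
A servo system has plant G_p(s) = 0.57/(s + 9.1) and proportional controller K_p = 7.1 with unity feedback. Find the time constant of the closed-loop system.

τ = 0.0761 s

Closed-loop transfer function: T(s) = K_p·G_p(s)/(1 + K_p·G_p(s)) = 4.047/(s + 9.1 + 4.047) = 4.047/(s + 13.15).
Time constant τ = 1/13.15 = 0.0761 s.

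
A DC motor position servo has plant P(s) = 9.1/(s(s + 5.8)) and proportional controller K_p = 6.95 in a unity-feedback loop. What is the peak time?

The closed-loop denominator s² + 5.8s + 63.24 gives ω_n = √63.24 = 7.953 and ζ = 5.8/(2ω_n) = 0.3647.
Damped frequency ω_d = ω_n√(1−ζ²) = 7.405 rad/s, so peak time T_p = π/ω_d = 0.424 s.

T_p = 0.424 s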